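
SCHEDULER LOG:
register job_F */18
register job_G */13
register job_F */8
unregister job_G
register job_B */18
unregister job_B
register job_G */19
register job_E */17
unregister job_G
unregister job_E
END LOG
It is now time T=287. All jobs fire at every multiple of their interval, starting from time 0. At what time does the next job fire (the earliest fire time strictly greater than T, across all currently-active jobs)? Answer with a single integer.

Answer: 288

Derivation:
Op 1: register job_F */18 -> active={job_F:*/18}
Op 2: register job_G */13 -> active={job_F:*/18, job_G:*/13}
Op 3: register job_F */8 -> active={job_F:*/8, job_G:*/13}
Op 4: unregister job_G -> active={job_F:*/8}
Op 5: register job_B */18 -> active={job_B:*/18, job_F:*/8}
Op 6: unregister job_B -> active={job_F:*/8}
Op 7: register job_G */19 -> active={job_F:*/8, job_G:*/19}
Op 8: register job_E */17 -> active={job_E:*/17, job_F:*/8, job_G:*/19}
Op 9: unregister job_G -> active={job_E:*/17, job_F:*/8}
Op 10: unregister job_E -> active={job_F:*/8}
  job_F: interval 8, next fire after T=287 is 288
Earliest fire time = 288 (job job_F)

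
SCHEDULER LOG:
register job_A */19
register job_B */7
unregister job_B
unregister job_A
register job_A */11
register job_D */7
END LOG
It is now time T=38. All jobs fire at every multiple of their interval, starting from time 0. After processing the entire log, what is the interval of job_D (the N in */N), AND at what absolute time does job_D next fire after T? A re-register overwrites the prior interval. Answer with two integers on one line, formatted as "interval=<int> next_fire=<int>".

Answer: interval=7 next_fire=42

Derivation:
Op 1: register job_A */19 -> active={job_A:*/19}
Op 2: register job_B */7 -> active={job_A:*/19, job_B:*/7}
Op 3: unregister job_B -> active={job_A:*/19}
Op 4: unregister job_A -> active={}
Op 5: register job_A */11 -> active={job_A:*/11}
Op 6: register job_D */7 -> active={job_A:*/11, job_D:*/7}
Final interval of job_D = 7
Next fire of job_D after T=38: (38//7+1)*7 = 42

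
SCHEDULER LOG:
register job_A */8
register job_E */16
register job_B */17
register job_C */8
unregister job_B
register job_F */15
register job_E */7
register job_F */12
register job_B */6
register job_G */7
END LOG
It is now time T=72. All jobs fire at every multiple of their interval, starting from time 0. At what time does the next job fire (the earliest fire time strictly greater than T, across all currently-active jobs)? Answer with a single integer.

Op 1: register job_A */8 -> active={job_A:*/8}
Op 2: register job_E */16 -> active={job_A:*/8, job_E:*/16}
Op 3: register job_B */17 -> active={job_A:*/8, job_B:*/17, job_E:*/16}
Op 4: register job_C */8 -> active={job_A:*/8, job_B:*/17, job_C:*/8, job_E:*/16}
Op 5: unregister job_B -> active={job_A:*/8, job_C:*/8, job_E:*/16}
Op 6: register job_F */15 -> active={job_A:*/8, job_C:*/8, job_E:*/16, job_F:*/15}
Op 7: register job_E */7 -> active={job_A:*/8, job_C:*/8, job_E:*/7, job_F:*/15}
Op 8: register job_F */12 -> active={job_A:*/8, job_C:*/8, job_E:*/7, job_F:*/12}
Op 9: register job_B */6 -> active={job_A:*/8, job_B:*/6, job_C:*/8, job_E:*/7, job_F:*/12}
Op 10: register job_G */7 -> active={job_A:*/8, job_B:*/6, job_C:*/8, job_E:*/7, job_F:*/12, job_G:*/7}
  job_A: interval 8, next fire after T=72 is 80
  job_B: interval 6, next fire after T=72 is 78
  job_C: interval 8, next fire after T=72 is 80
  job_E: interval 7, next fire after T=72 is 77
  job_F: interval 12, next fire after T=72 is 84
  job_G: interval 7, next fire after T=72 is 77
Earliest fire time = 77 (job job_E)

Answer: 77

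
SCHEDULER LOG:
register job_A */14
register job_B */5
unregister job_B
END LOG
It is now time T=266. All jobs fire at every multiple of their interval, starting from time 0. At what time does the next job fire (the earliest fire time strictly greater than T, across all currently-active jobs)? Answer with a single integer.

Op 1: register job_A */14 -> active={job_A:*/14}
Op 2: register job_B */5 -> active={job_A:*/14, job_B:*/5}
Op 3: unregister job_B -> active={job_A:*/14}
  job_A: interval 14, next fire after T=266 is 280
Earliest fire time = 280 (job job_A)

Answer: 280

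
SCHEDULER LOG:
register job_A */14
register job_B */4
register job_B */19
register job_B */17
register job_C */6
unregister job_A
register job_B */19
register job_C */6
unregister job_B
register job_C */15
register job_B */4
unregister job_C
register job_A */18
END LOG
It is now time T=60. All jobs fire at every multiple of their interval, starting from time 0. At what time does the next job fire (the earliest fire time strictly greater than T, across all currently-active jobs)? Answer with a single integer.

Op 1: register job_A */14 -> active={job_A:*/14}
Op 2: register job_B */4 -> active={job_A:*/14, job_B:*/4}
Op 3: register job_B */19 -> active={job_A:*/14, job_B:*/19}
Op 4: register job_B */17 -> active={job_A:*/14, job_B:*/17}
Op 5: register job_C */6 -> active={job_A:*/14, job_B:*/17, job_C:*/6}
Op 6: unregister job_A -> active={job_B:*/17, job_C:*/6}
Op 7: register job_B */19 -> active={job_B:*/19, job_C:*/6}
Op 8: register job_C */6 -> active={job_B:*/19, job_C:*/6}
Op 9: unregister job_B -> active={job_C:*/6}
Op 10: register job_C */15 -> active={job_C:*/15}
Op 11: register job_B */4 -> active={job_B:*/4, job_C:*/15}
Op 12: unregister job_C -> active={job_B:*/4}
Op 13: register job_A */18 -> active={job_A:*/18, job_B:*/4}
  job_A: interval 18, next fire after T=60 is 72
  job_B: interval 4, next fire after T=60 is 64
Earliest fire time = 64 (job job_B)

Answer: 64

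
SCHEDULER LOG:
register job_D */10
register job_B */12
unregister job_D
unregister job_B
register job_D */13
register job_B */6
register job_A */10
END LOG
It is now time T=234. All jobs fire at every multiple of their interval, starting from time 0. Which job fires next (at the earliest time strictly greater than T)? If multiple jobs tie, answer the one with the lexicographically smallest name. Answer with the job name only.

Answer: job_A

Derivation:
Op 1: register job_D */10 -> active={job_D:*/10}
Op 2: register job_B */12 -> active={job_B:*/12, job_D:*/10}
Op 3: unregister job_D -> active={job_B:*/12}
Op 4: unregister job_B -> active={}
Op 5: register job_D */13 -> active={job_D:*/13}
Op 6: register job_B */6 -> active={job_B:*/6, job_D:*/13}
Op 7: register job_A */10 -> active={job_A:*/10, job_B:*/6, job_D:*/13}
  job_A: interval 10, next fire after T=234 is 240
  job_B: interval 6, next fire after T=234 is 240
  job_D: interval 13, next fire after T=234 is 247
Earliest = 240, winner (lex tiebreak) = job_A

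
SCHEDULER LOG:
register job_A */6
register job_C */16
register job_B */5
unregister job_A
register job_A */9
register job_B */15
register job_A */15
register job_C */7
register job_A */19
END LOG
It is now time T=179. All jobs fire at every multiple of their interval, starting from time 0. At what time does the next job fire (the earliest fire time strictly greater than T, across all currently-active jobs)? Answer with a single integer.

Op 1: register job_A */6 -> active={job_A:*/6}
Op 2: register job_C */16 -> active={job_A:*/6, job_C:*/16}
Op 3: register job_B */5 -> active={job_A:*/6, job_B:*/5, job_C:*/16}
Op 4: unregister job_A -> active={job_B:*/5, job_C:*/16}
Op 5: register job_A */9 -> active={job_A:*/9, job_B:*/5, job_C:*/16}
Op 6: register job_B */15 -> active={job_A:*/9, job_B:*/15, job_C:*/16}
Op 7: register job_A */15 -> active={job_A:*/15, job_B:*/15, job_C:*/16}
Op 8: register job_C */7 -> active={job_A:*/15, job_B:*/15, job_C:*/7}
Op 9: register job_A */19 -> active={job_A:*/19, job_B:*/15, job_C:*/7}
  job_A: interval 19, next fire after T=179 is 190
  job_B: interval 15, next fire after T=179 is 180
  job_C: interval 7, next fire after T=179 is 182
Earliest fire time = 180 (job job_B)

Answer: 180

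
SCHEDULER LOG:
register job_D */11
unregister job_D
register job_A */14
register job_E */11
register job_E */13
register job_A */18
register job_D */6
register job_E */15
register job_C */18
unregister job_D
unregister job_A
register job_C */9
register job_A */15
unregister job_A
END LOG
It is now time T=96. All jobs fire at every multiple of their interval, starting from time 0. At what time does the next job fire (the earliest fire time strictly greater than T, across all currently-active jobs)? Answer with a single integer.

Op 1: register job_D */11 -> active={job_D:*/11}
Op 2: unregister job_D -> active={}
Op 3: register job_A */14 -> active={job_A:*/14}
Op 4: register job_E */11 -> active={job_A:*/14, job_E:*/11}
Op 5: register job_E */13 -> active={job_A:*/14, job_E:*/13}
Op 6: register job_A */18 -> active={job_A:*/18, job_E:*/13}
Op 7: register job_D */6 -> active={job_A:*/18, job_D:*/6, job_E:*/13}
Op 8: register job_E */15 -> active={job_A:*/18, job_D:*/6, job_E:*/15}
Op 9: register job_C */18 -> active={job_A:*/18, job_C:*/18, job_D:*/6, job_E:*/15}
Op 10: unregister job_D -> active={job_A:*/18, job_C:*/18, job_E:*/15}
Op 11: unregister job_A -> active={job_C:*/18, job_E:*/15}
Op 12: register job_C */9 -> active={job_C:*/9, job_E:*/15}
Op 13: register job_A */15 -> active={job_A:*/15, job_C:*/9, job_E:*/15}
Op 14: unregister job_A -> active={job_C:*/9, job_E:*/15}
  job_C: interval 9, next fire after T=96 is 99
  job_E: interval 15, next fire after T=96 is 105
Earliest fire time = 99 (job job_C)

Answer: 99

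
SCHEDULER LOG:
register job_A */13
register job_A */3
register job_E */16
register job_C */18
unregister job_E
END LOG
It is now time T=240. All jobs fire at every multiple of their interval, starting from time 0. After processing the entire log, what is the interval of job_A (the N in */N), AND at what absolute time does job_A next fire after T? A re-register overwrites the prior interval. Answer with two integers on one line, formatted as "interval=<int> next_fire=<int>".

Op 1: register job_A */13 -> active={job_A:*/13}
Op 2: register job_A */3 -> active={job_A:*/3}
Op 3: register job_E */16 -> active={job_A:*/3, job_E:*/16}
Op 4: register job_C */18 -> active={job_A:*/3, job_C:*/18, job_E:*/16}
Op 5: unregister job_E -> active={job_A:*/3, job_C:*/18}
Final interval of job_A = 3
Next fire of job_A after T=240: (240//3+1)*3 = 243

Answer: interval=3 next_fire=243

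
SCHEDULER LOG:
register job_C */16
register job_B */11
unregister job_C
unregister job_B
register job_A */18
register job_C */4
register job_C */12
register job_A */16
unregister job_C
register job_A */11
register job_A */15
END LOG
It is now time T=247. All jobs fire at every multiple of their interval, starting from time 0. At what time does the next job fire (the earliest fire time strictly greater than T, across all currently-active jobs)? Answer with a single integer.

Op 1: register job_C */16 -> active={job_C:*/16}
Op 2: register job_B */11 -> active={job_B:*/11, job_C:*/16}
Op 3: unregister job_C -> active={job_B:*/11}
Op 4: unregister job_B -> active={}
Op 5: register job_A */18 -> active={job_A:*/18}
Op 6: register job_C */4 -> active={job_A:*/18, job_C:*/4}
Op 7: register job_C */12 -> active={job_A:*/18, job_C:*/12}
Op 8: register job_A */16 -> active={job_A:*/16, job_C:*/12}
Op 9: unregister job_C -> active={job_A:*/16}
Op 10: register job_A */11 -> active={job_A:*/11}
Op 11: register job_A */15 -> active={job_A:*/15}
  job_A: interval 15, next fire after T=247 is 255
Earliest fire time = 255 (job job_A)

Answer: 255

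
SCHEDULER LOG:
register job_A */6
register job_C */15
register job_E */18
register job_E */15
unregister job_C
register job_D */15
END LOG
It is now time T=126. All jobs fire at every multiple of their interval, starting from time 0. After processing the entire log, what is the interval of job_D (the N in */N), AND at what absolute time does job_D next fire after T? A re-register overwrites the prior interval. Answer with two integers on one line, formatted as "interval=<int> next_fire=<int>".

Op 1: register job_A */6 -> active={job_A:*/6}
Op 2: register job_C */15 -> active={job_A:*/6, job_C:*/15}
Op 3: register job_E */18 -> active={job_A:*/6, job_C:*/15, job_E:*/18}
Op 4: register job_E */15 -> active={job_A:*/6, job_C:*/15, job_E:*/15}
Op 5: unregister job_C -> active={job_A:*/6, job_E:*/15}
Op 6: register job_D */15 -> active={job_A:*/6, job_D:*/15, job_E:*/15}
Final interval of job_D = 15
Next fire of job_D after T=126: (126//15+1)*15 = 135

Answer: interval=15 next_fire=135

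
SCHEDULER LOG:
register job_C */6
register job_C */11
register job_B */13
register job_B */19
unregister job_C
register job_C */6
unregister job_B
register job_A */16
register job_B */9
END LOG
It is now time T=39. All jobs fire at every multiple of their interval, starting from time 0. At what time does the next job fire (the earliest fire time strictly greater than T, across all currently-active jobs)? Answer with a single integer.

Op 1: register job_C */6 -> active={job_C:*/6}
Op 2: register job_C */11 -> active={job_C:*/11}
Op 3: register job_B */13 -> active={job_B:*/13, job_C:*/11}
Op 4: register job_B */19 -> active={job_B:*/19, job_C:*/11}
Op 5: unregister job_C -> active={job_B:*/19}
Op 6: register job_C */6 -> active={job_B:*/19, job_C:*/6}
Op 7: unregister job_B -> active={job_C:*/6}
Op 8: register job_A */16 -> active={job_A:*/16, job_C:*/6}
Op 9: register job_B */9 -> active={job_A:*/16, job_B:*/9, job_C:*/6}
  job_A: interval 16, next fire after T=39 is 48
  job_B: interval 9, next fire after T=39 is 45
  job_C: interval 6, next fire after T=39 is 42
Earliest fire time = 42 (job job_C)

Answer: 42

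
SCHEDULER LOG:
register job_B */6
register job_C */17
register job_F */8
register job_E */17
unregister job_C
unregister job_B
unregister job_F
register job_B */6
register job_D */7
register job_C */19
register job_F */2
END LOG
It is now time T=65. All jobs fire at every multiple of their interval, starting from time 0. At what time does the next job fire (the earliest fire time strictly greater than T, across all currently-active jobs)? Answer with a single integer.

Answer: 66

Derivation:
Op 1: register job_B */6 -> active={job_B:*/6}
Op 2: register job_C */17 -> active={job_B:*/6, job_C:*/17}
Op 3: register job_F */8 -> active={job_B:*/6, job_C:*/17, job_F:*/8}
Op 4: register job_E */17 -> active={job_B:*/6, job_C:*/17, job_E:*/17, job_F:*/8}
Op 5: unregister job_C -> active={job_B:*/6, job_E:*/17, job_F:*/8}
Op 6: unregister job_B -> active={job_E:*/17, job_F:*/8}
Op 7: unregister job_F -> active={job_E:*/17}
Op 8: register job_B */6 -> active={job_B:*/6, job_E:*/17}
Op 9: register job_D */7 -> active={job_B:*/6, job_D:*/7, job_E:*/17}
Op 10: register job_C */19 -> active={job_B:*/6, job_C:*/19, job_D:*/7, job_E:*/17}
Op 11: register job_F */2 -> active={job_B:*/6, job_C:*/19, job_D:*/7, job_E:*/17, job_F:*/2}
  job_B: interval 6, next fire after T=65 is 66
  job_C: interval 19, next fire after T=65 is 76
  job_D: interval 7, next fire after T=65 is 70
  job_E: interval 17, next fire after T=65 is 68
  job_F: interval 2, next fire after T=65 is 66
Earliest fire time = 66 (job job_B)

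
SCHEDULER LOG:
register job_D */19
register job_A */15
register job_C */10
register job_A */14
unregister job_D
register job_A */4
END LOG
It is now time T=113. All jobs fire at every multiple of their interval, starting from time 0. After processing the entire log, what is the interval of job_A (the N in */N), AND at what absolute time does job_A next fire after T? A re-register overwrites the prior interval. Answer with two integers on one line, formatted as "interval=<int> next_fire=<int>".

Answer: interval=4 next_fire=116

Derivation:
Op 1: register job_D */19 -> active={job_D:*/19}
Op 2: register job_A */15 -> active={job_A:*/15, job_D:*/19}
Op 3: register job_C */10 -> active={job_A:*/15, job_C:*/10, job_D:*/19}
Op 4: register job_A */14 -> active={job_A:*/14, job_C:*/10, job_D:*/19}
Op 5: unregister job_D -> active={job_A:*/14, job_C:*/10}
Op 6: register job_A */4 -> active={job_A:*/4, job_C:*/10}
Final interval of job_A = 4
Next fire of job_A after T=113: (113//4+1)*4 = 116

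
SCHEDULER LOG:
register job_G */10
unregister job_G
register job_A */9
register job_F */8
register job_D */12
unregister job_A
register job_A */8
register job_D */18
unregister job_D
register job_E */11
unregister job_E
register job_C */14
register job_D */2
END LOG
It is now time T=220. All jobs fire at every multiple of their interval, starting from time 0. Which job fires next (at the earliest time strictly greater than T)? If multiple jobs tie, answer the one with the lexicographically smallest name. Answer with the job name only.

Op 1: register job_G */10 -> active={job_G:*/10}
Op 2: unregister job_G -> active={}
Op 3: register job_A */9 -> active={job_A:*/9}
Op 4: register job_F */8 -> active={job_A:*/9, job_F:*/8}
Op 5: register job_D */12 -> active={job_A:*/9, job_D:*/12, job_F:*/8}
Op 6: unregister job_A -> active={job_D:*/12, job_F:*/8}
Op 7: register job_A */8 -> active={job_A:*/8, job_D:*/12, job_F:*/8}
Op 8: register job_D */18 -> active={job_A:*/8, job_D:*/18, job_F:*/8}
Op 9: unregister job_D -> active={job_A:*/8, job_F:*/8}
Op 10: register job_E */11 -> active={job_A:*/8, job_E:*/11, job_F:*/8}
Op 11: unregister job_E -> active={job_A:*/8, job_F:*/8}
Op 12: register job_C */14 -> active={job_A:*/8, job_C:*/14, job_F:*/8}
Op 13: register job_D */2 -> active={job_A:*/8, job_C:*/14, job_D:*/2, job_F:*/8}
  job_A: interval 8, next fire after T=220 is 224
  job_C: interval 14, next fire after T=220 is 224
  job_D: interval 2, next fire after T=220 is 222
  job_F: interval 8, next fire after T=220 is 224
Earliest = 222, winner (lex tiebreak) = job_D

Answer: job_D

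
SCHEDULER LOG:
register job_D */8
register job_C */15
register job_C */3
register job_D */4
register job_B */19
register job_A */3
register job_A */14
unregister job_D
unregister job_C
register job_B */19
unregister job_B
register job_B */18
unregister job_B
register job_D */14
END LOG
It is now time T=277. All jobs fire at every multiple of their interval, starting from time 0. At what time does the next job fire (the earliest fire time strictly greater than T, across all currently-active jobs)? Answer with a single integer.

Op 1: register job_D */8 -> active={job_D:*/8}
Op 2: register job_C */15 -> active={job_C:*/15, job_D:*/8}
Op 3: register job_C */3 -> active={job_C:*/3, job_D:*/8}
Op 4: register job_D */4 -> active={job_C:*/3, job_D:*/4}
Op 5: register job_B */19 -> active={job_B:*/19, job_C:*/3, job_D:*/4}
Op 6: register job_A */3 -> active={job_A:*/3, job_B:*/19, job_C:*/3, job_D:*/4}
Op 7: register job_A */14 -> active={job_A:*/14, job_B:*/19, job_C:*/3, job_D:*/4}
Op 8: unregister job_D -> active={job_A:*/14, job_B:*/19, job_C:*/3}
Op 9: unregister job_C -> active={job_A:*/14, job_B:*/19}
Op 10: register job_B */19 -> active={job_A:*/14, job_B:*/19}
Op 11: unregister job_B -> active={job_A:*/14}
Op 12: register job_B */18 -> active={job_A:*/14, job_B:*/18}
Op 13: unregister job_B -> active={job_A:*/14}
Op 14: register job_D */14 -> active={job_A:*/14, job_D:*/14}
  job_A: interval 14, next fire after T=277 is 280
  job_D: interval 14, next fire after T=277 is 280
Earliest fire time = 280 (job job_A)

Answer: 280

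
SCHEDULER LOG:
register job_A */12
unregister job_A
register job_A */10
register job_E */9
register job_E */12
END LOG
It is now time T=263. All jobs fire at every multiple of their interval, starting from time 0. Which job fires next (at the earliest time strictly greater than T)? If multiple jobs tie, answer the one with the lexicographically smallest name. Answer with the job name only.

Answer: job_E

Derivation:
Op 1: register job_A */12 -> active={job_A:*/12}
Op 2: unregister job_A -> active={}
Op 3: register job_A */10 -> active={job_A:*/10}
Op 4: register job_E */9 -> active={job_A:*/10, job_E:*/9}
Op 5: register job_E */12 -> active={job_A:*/10, job_E:*/12}
  job_A: interval 10, next fire after T=263 is 270
  job_E: interval 12, next fire after T=263 is 264
Earliest = 264, winner (lex tiebreak) = job_E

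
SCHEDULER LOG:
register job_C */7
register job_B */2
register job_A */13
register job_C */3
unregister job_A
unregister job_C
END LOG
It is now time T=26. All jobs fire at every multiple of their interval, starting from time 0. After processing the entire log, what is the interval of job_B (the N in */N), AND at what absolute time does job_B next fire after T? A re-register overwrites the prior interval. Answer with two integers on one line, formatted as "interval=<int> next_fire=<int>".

Op 1: register job_C */7 -> active={job_C:*/7}
Op 2: register job_B */2 -> active={job_B:*/2, job_C:*/7}
Op 3: register job_A */13 -> active={job_A:*/13, job_B:*/2, job_C:*/7}
Op 4: register job_C */3 -> active={job_A:*/13, job_B:*/2, job_C:*/3}
Op 5: unregister job_A -> active={job_B:*/2, job_C:*/3}
Op 6: unregister job_C -> active={job_B:*/2}
Final interval of job_B = 2
Next fire of job_B after T=26: (26//2+1)*2 = 28

Answer: interval=2 next_fire=28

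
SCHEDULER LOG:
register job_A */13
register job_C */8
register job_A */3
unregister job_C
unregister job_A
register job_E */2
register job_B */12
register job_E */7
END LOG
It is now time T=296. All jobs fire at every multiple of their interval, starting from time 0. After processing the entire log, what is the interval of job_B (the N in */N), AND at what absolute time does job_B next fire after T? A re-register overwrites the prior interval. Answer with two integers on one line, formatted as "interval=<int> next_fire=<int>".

Op 1: register job_A */13 -> active={job_A:*/13}
Op 2: register job_C */8 -> active={job_A:*/13, job_C:*/8}
Op 3: register job_A */3 -> active={job_A:*/3, job_C:*/8}
Op 4: unregister job_C -> active={job_A:*/3}
Op 5: unregister job_A -> active={}
Op 6: register job_E */2 -> active={job_E:*/2}
Op 7: register job_B */12 -> active={job_B:*/12, job_E:*/2}
Op 8: register job_E */7 -> active={job_B:*/12, job_E:*/7}
Final interval of job_B = 12
Next fire of job_B after T=296: (296//12+1)*12 = 300

Answer: interval=12 next_fire=300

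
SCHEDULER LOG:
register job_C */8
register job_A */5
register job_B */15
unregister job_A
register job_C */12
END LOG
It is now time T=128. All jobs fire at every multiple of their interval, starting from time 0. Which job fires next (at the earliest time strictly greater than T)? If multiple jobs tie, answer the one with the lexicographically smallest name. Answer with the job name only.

Op 1: register job_C */8 -> active={job_C:*/8}
Op 2: register job_A */5 -> active={job_A:*/5, job_C:*/8}
Op 3: register job_B */15 -> active={job_A:*/5, job_B:*/15, job_C:*/8}
Op 4: unregister job_A -> active={job_B:*/15, job_C:*/8}
Op 5: register job_C */12 -> active={job_B:*/15, job_C:*/12}
  job_B: interval 15, next fire after T=128 is 135
  job_C: interval 12, next fire after T=128 is 132
Earliest = 132, winner (lex tiebreak) = job_C

Answer: job_C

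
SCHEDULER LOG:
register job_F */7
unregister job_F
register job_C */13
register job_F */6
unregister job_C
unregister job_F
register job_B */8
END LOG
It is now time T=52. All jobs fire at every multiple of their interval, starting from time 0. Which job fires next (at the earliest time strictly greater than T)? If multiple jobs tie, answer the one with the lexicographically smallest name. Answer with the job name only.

Answer: job_B

Derivation:
Op 1: register job_F */7 -> active={job_F:*/7}
Op 2: unregister job_F -> active={}
Op 3: register job_C */13 -> active={job_C:*/13}
Op 4: register job_F */6 -> active={job_C:*/13, job_F:*/6}
Op 5: unregister job_C -> active={job_F:*/6}
Op 6: unregister job_F -> active={}
Op 7: register job_B */8 -> active={job_B:*/8}
  job_B: interval 8, next fire after T=52 is 56
Earliest = 56, winner (lex tiebreak) = job_B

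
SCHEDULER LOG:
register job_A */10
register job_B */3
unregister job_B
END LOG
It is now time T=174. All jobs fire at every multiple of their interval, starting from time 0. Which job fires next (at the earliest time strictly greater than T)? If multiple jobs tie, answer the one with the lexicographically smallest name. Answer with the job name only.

Answer: job_A

Derivation:
Op 1: register job_A */10 -> active={job_A:*/10}
Op 2: register job_B */3 -> active={job_A:*/10, job_B:*/3}
Op 3: unregister job_B -> active={job_A:*/10}
  job_A: interval 10, next fire after T=174 is 180
Earliest = 180, winner (lex tiebreak) = job_A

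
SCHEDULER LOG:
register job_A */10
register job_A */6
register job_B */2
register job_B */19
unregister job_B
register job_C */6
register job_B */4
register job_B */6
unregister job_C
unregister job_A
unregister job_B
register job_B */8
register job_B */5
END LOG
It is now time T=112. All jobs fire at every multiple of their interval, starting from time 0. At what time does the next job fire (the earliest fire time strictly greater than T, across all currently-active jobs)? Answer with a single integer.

Answer: 115

Derivation:
Op 1: register job_A */10 -> active={job_A:*/10}
Op 2: register job_A */6 -> active={job_A:*/6}
Op 3: register job_B */2 -> active={job_A:*/6, job_B:*/2}
Op 4: register job_B */19 -> active={job_A:*/6, job_B:*/19}
Op 5: unregister job_B -> active={job_A:*/6}
Op 6: register job_C */6 -> active={job_A:*/6, job_C:*/6}
Op 7: register job_B */4 -> active={job_A:*/6, job_B:*/4, job_C:*/6}
Op 8: register job_B */6 -> active={job_A:*/6, job_B:*/6, job_C:*/6}
Op 9: unregister job_C -> active={job_A:*/6, job_B:*/6}
Op 10: unregister job_A -> active={job_B:*/6}
Op 11: unregister job_B -> active={}
Op 12: register job_B */8 -> active={job_B:*/8}
Op 13: register job_B */5 -> active={job_B:*/5}
  job_B: interval 5, next fire after T=112 is 115
Earliest fire time = 115 (job job_B)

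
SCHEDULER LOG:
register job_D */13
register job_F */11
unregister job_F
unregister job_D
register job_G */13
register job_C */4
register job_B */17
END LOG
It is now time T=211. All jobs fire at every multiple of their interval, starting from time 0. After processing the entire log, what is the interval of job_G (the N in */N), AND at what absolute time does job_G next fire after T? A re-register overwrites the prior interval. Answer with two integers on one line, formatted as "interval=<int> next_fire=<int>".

Answer: interval=13 next_fire=221

Derivation:
Op 1: register job_D */13 -> active={job_D:*/13}
Op 2: register job_F */11 -> active={job_D:*/13, job_F:*/11}
Op 3: unregister job_F -> active={job_D:*/13}
Op 4: unregister job_D -> active={}
Op 5: register job_G */13 -> active={job_G:*/13}
Op 6: register job_C */4 -> active={job_C:*/4, job_G:*/13}
Op 7: register job_B */17 -> active={job_B:*/17, job_C:*/4, job_G:*/13}
Final interval of job_G = 13
Next fire of job_G after T=211: (211//13+1)*13 = 221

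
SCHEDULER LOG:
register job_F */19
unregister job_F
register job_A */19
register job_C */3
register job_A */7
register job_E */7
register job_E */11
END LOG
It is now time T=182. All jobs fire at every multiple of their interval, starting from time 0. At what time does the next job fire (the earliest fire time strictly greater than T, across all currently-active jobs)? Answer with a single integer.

Op 1: register job_F */19 -> active={job_F:*/19}
Op 2: unregister job_F -> active={}
Op 3: register job_A */19 -> active={job_A:*/19}
Op 4: register job_C */3 -> active={job_A:*/19, job_C:*/3}
Op 5: register job_A */7 -> active={job_A:*/7, job_C:*/3}
Op 6: register job_E */7 -> active={job_A:*/7, job_C:*/3, job_E:*/7}
Op 7: register job_E */11 -> active={job_A:*/7, job_C:*/3, job_E:*/11}
  job_A: interval 7, next fire after T=182 is 189
  job_C: interval 3, next fire after T=182 is 183
  job_E: interval 11, next fire after T=182 is 187
Earliest fire time = 183 (job job_C)

Answer: 183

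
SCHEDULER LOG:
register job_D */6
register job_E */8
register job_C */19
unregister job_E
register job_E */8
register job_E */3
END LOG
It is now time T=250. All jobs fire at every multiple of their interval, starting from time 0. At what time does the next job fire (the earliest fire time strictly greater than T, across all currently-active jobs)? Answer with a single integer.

Op 1: register job_D */6 -> active={job_D:*/6}
Op 2: register job_E */8 -> active={job_D:*/6, job_E:*/8}
Op 3: register job_C */19 -> active={job_C:*/19, job_D:*/6, job_E:*/8}
Op 4: unregister job_E -> active={job_C:*/19, job_D:*/6}
Op 5: register job_E */8 -> active={job_C:*/19, job_D:*/6, job_E:*/8}
Op 6: register job_E */3 -> active={job_C:*/19, job_D:*/6, job_E:*/3}
  job_C: interval 19, next fire after T=250 is 266
  job_D: interval 6, next fire after T=250 is 252
  job_E: interval 3, next fire after T=250 is 252
Earliest fire time = 252 (job job_D)

Answer: 252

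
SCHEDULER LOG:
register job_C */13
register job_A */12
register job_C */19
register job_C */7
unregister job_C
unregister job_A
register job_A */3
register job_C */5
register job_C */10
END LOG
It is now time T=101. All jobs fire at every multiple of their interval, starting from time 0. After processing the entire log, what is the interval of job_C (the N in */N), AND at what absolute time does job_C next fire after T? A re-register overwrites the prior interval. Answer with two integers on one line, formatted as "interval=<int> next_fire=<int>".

Answer: interval=10 next_fire=110

Derivation:
Op 1: register job_C */13 -> active={job_C:*/13}
Op 2: register job_A */12 -> active={job_A:*/12, job_C:*/13}
Op 3: register job_C */19 -> active={job_A:*/12, job_C:*/19}
Op 4: register job_C */7 -> active={job_A:*/12, job_C:*/7}
Op 5: unregister job_C -> active={job_A:*/12}
Op 6: unregister job_A -> active={}
Op 7: register job_A */3 -> active={job_A:*/3}
Op 8: register job_C */5 -> active={job_A:*/3, job_C:*/5}
Op 9: register job_C */10 -> active={job_A:*/3, job_C:*/10}
Final interval of job_C = 10
Next fire of job_C after T=101: (101//10+1)*10 = 110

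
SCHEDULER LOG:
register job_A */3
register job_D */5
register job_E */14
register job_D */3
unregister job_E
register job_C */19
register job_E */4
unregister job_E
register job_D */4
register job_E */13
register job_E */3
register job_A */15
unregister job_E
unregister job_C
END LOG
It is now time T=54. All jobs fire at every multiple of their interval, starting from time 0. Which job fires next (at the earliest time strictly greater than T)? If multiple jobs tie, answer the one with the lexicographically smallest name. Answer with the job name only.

Answer: job_D

Derivation:
Op 1: register job_A */3 -> active={job_A:*/3}
Op 2: register job_D */5 -> active={job_A:*/3, job_D:*/5}
Op 3: register job_E */14 -> active={job_A:*/3, job_D:*/5, job_E:*/14}
Op 4: register job_D */3 -> active={job_A:*/3, job_D:*/3, job_E:*/14}
Op 5: unregister job_E -> active={job_A:*/3, job_D:*/3}
Op 6: register job_C */19 -> active={job_A:*/3, job_C:*/19, job_D:*/3}
Op 7: register job_E */4 -> active={job_A:*/3, job_C:*/19, job_D:*/3, job_E:*/4}
Op 8: unregister job_E -> active={job_A:*/3, job_C:*/19, job_D:*/3}
Op 9: register job_D */4 -> active={job_A:*/3, job_C:*/19, job_D:*/4}
Op 10: register job_E */13 -> active={job_A:*/3, job_C:*/19, job_D:*/4, job_E:*/13}
Op 11: register job_E */3 -> active={job_A:*/3, job_C:*/19, job_D:*/4, job_E:*/3}
Op 12: register job_A */15 -> active={job_A:*/15, job_C:*/19, job_D:*/4, job_E:*/3}
Op 13: unregister job_E -> active={job_A:*/15, job_C:*/19, job_D:*/4}
Op 14: unregister job_C -> active={job_A:*/15, job_D:*/4}
  job_A: interval 15, next fire after T=54 is 60
  job_D: interval 4, next fire after T=54 is 56
Earliest = 56, winner (lex tiebreak) = job_D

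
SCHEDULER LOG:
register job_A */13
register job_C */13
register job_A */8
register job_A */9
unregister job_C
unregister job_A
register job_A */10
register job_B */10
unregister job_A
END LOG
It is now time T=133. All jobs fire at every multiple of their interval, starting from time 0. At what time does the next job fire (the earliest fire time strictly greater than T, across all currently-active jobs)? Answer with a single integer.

Answer: 140

Derivation:
Op 1: register job_A */13 -> active={job_A:*/13}
Op 2: register job_C */13 -> active={job_A:*/13, job_C:*/13}
Op 3: register job_A */8 -> active={job_A:*/8, job_C:*/13}
Op 4: register job_A */9 -> active={job_A:*/9, job_C:*/13}
Op 5: unregister job_C -> active={job_A:*/9}
Op 6: unregister job_A -> active={}
Op 7: register job_A */10 -> active={job_A:*/10}
Op 8: register job_B */10 -> active={job_A:*/10, job_B:*/10}
Op 9: unregister job_A -> active={job_B:*/10}
  job_B: interval 10, next fire after T=133 is 140
Earliest fire time = 140 (job job_B)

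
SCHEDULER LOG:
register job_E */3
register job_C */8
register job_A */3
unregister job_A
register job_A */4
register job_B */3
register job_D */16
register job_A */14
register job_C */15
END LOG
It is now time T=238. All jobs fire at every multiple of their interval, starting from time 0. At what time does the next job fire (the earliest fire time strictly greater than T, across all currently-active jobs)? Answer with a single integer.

Answer: 240

Derivation:
Op 1: register job_E */3 -> active={job_E:*/3}
Op 2: register job_C */8 -> active={job_C:*/8, job_E:*/3}
Op 3: register job_A */3 -> active={job_A:*/3, job_C:*/8, job_E:*/3}
Op 4: unregister job_A -> active={job_C:*/8, job_E:*/3}
Op 5: register job_A */4 -> active={job_A:*/4, job_C:*/8, job_E:*/3}
Op 6: register job_B */3 -> active={job_A:*/4, job_B:*/3, job_C:*/8, job_E:*/3}
Op 7: register job_D */16 -> active={job_A:*/4, job_B:*/3, job_C:*/8, job_D:*/16, job_E:*/3}
Op 8: register job_A */14 -> active={job_A:*/14, job_B:*/3, job_C:*/8, job_D:*/16, job_E:*/3}
Op 9: register job_C */15 -> active={job_A:*/14, job_B:*/3, job_C:*/15, job_D:*/16, job_E:*/3}
  job_A: interval 14, next fire after T=238 is 252
  job_B: interval 3, next fire after T=238 is 240
  job_C: interval 15, next fire after T=238 is 240
  job_D: interval 16, next fire after T=238 is 240
  job_E: interval 3, next fire after T=238 is 240
Earliest fire time = 240 (job job_B)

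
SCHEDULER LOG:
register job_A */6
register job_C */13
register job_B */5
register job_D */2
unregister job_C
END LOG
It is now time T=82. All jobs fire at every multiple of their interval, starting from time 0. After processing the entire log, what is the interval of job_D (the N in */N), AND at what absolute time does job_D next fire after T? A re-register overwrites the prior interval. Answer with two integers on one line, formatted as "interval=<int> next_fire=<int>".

Op 1: register job_A */6 -> active={job_A:*/6}
Op 2: register job_C */13 -> active={job_A:*/6, job_C:*/13}
Op 3: register job_B */5 -> active={job_A:*/6, job_B:*/5, job_C:*/13}
Op 4: register job_D */2 -> active={job_A:*/6, job_B:*/5, job_C:*/13, job_D:*/2}
Op 5: unregister job_C -> active={job_A:*/6, job_B:*/5, job_D:*/2}
Final interval of job_D = 2
Next fire of job_D after T=82: (82//2+1)*2 = 84

Answer: interval=2 next_fire=84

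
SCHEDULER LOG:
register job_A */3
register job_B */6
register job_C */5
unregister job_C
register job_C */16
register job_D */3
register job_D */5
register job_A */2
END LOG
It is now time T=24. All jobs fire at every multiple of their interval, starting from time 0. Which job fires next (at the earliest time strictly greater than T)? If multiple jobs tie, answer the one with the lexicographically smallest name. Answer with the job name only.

Op 1: register job_A */3 -> active={job_A:*/3}
Op 2: register job_B */6 -> active={job_A:*/3, job_B:*/6}
Op 3: register job_C */5 -> active={job_A:*/3, job_B:*/6, job_C:*/5}
Op 4: unregister job_C -> active={job_A:*/3, job_B:*/6}
Op 5: register job_C */16 -> active={job_A:*/3, job_B:*/6, job_C:*/16}
Op 6: register job_D */3 -> active={job_A:*/3, job_B:*/6, job_C:*/16, job_D:*/3}
Op 7: register job_D */5 -> active={job_A:*/3, job_B:*/6, job_C:*/16, job_D:*/5}
Op 8: register job_A */2 -> active={job_A:*/2, job_B:*/6, job_C:*/16, job_D:*/5}
  job_A: interval 2, next fire after T=24 is 26
  job_B: interval 6, next fire after T=24 is 30
  job_C: interval 16, next fire after T=24 is 32
  job_D: interval 5, next fire after T=24 is 25
Earliest = 25, winner (lex tiebreak) = job_D

Answer: job_D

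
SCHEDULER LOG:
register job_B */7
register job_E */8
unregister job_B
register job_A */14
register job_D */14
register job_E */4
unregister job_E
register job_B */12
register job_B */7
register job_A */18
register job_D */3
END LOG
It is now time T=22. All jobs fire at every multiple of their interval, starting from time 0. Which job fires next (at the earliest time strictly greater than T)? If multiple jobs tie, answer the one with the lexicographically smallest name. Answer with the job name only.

Answer: job_D

Derivation:
Op 1: register job_B */7 -> active={job_B:*/7}
Op 2: register job_E */8 -> active={job_B:*/7, job_E:*/8}
Op 3: unregister job_B -> active={job_E:*/8}
Op 4: register job_A */14 -> active={job_A:*/14, job_E:*/8}
Op 5: register job_D */14 -> active={job_A:*/14, job_D:*/14, job_E:*/8}
Op 6: register job_E */4 -> active={job_A:*/14, job_D:*/14, job_E:*/4}
Op 7: unregister job_E -> active={job_A:*/14, job_D:*/14}
Op 8: register job_B */12 -> active={job_A:*/14, job_B:*/12, job_D:*/14}
Op 9: register job_B */7 -> active={job_A:*/14, job_B:*/7, job_D:*/14}
Op 10: register job_A */18 -> active={job_A:*/18, job_B:*/7, job_D:*/14}
Op 11: register job_D */3 -> active={job_A:*/18, job_B:*/7, job_D:*/3}
  job_A: interval 18, next fire after T=22 is 36
  job_B: interval 7, next fire after T=22 is 28
  job_D: interval 3, next fire after T=22 is 24
Earliest = 24, winner (lex tiebreak) = job_D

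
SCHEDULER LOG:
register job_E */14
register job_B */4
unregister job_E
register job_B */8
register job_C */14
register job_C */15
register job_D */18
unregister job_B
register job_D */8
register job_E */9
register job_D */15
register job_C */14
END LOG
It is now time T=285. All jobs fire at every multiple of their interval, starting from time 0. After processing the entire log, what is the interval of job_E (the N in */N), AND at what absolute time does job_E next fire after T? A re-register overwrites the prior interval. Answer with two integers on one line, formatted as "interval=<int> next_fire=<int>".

Op 1: register job_E */14 -> active={job_E:*/14}
Op 2: register job_B */4 -> active={job_B:*/4, job_E:*/14}
Op 3: unregister job_E -> active={job_B:*/4}
Op 4: register job_B */8 -> active={job_B:*/8}
Op 5: register job_C */14 -> active={job_B:*/8, job_C:*/14}
Op 6: register job_C */15 -> active={job_B:*/8, job_C:*/15}
Op 7: register job_D */18 -> active={job_B:*/8, job_C:*/15, job_D:*/18}
Op 8: unregister job_B -> active={job_C:*/15, job_D:*/18}
Op 9: register job_D */8 -> active={job_C:*/15, job_D:*/8}
Op 10: register job_E */9 -> active={job_C:*/15, job_D:*/8, job_E:*/9}
Op 11: register job_D */15 -> active={job_C:*/15, job_D:*/15, job_E:*/9}
Op 12: register job_C */14 -> active={job_C:*/14, job_D:*/15, job_E:*/9}
Final interval of job_E = 9
Next fire of job_E after T=285: (285//9+1)*9 = 288

Answer: interval=9 next_fire=288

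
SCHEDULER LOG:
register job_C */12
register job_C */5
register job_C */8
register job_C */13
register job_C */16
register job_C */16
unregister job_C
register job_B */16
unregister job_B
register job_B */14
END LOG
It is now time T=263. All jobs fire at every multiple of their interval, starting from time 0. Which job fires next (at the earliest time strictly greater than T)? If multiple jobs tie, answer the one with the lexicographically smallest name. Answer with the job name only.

Answer: job_B

Derivation:
Op 1: register job_C */12 -> active={job_C:*/12}
Op 2: register job_C */5 -> active={job_C:*/5}
Op 3: register job_C */8 -> active={job_C:*/8}
Op 4: register job_C */13 -> active={job_C:*/13}
Op 5: register job_C */16 -> active={job_C:*/16}
Op 6: register job_C */16 -> active={job_C:*/16}
Op 7: unregister job_C -> active={}
Op 8: register job_B */16 -> active={job_B:*/16}
Op 9: unregister job_B -> active={}
Op 10: register job_B */14 -> active={job_B:*/14}
  job_B: interval 14, next fire after T=263 is 266
Earliest = 266, winner (lex tiebreak) = job_B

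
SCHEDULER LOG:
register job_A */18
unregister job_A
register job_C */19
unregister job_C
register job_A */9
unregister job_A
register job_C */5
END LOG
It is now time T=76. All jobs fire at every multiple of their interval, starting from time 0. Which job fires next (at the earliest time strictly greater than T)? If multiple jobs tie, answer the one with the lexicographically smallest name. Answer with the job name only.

Answer: job_C

Derivation:
Op 1: register job_A */18 -> active={job_A:*/18}
Op 2: unregister job_A -> active={}
Op 3: register job_C */19 -> active={job_C:*/19}
Op 4: unregister job_C -> active={}
Op 5: register job_A */9 -> active={job_A:*/9}
Op 6: unregister job_A -> active={}
Op 7: register job_C */5 -> active={job_C:*/5}
  job_C: interval 5, next fire after T=76 is 80
Earliest = 80, winner (lex tiebreak) = job_C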